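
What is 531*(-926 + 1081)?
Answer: 82305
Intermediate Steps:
531*(-926 + 1081) = 531*155 = 82305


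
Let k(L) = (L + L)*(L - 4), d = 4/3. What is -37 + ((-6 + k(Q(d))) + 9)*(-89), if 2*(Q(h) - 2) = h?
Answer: 2960/9 ≈ 328.89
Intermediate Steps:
d = 4/3 (d = 4*(⅓) = 4/3 ≈ 1.3333)
Q(h) = 2 + h/2
k(L) = 2*L*(-4 + L) (k(L) = (2*L)*(-4 + L) = 2*L*(-4 + L))
-37 + ((-6 + k(Q(d))) + 9)*(-89) = -37 + ((-6 + 2*(2 + (½)*(4/3))*(-4 + (2 + (½)*(4/3)))) + 9)*(-89) = -37 + ((-6 + 2*(2 + ⅔)*(-4 + (2 + ⅔))) + 9)*(-89) = -37 + ((-6 + 2*(8/3)*(-4 + 8/3)) + 9)*(-89) = -37 + ((-6 + 2*(8/3)*(-4/3)) + 9)*(-89) = -37 + ((-6 - 64/9) + 9)*(-89) = -37 + (-118/9 + 9)*(-89) = -37 - 37/9*(-89) = -37 + 3293/9 = 2960/9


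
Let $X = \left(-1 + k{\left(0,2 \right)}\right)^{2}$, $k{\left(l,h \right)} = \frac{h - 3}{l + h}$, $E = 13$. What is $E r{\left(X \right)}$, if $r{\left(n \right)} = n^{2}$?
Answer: $\frac{1053}{16} \approx 65.813$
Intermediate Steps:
$k{\left(l,h \right)} = \frac{-3 + h}{h + l}$
$X = \frac{9}{4}$ ($X = \left(-1 + \frac{-3 + 2}{2 + 0}\right)^{2} = \left(-1 + \frac{1}{2} \left(-1\right)\right)^{2} = \left(-1 - \frac{1}{2}\right)^{2} = \left(- \frac{3}{2}\right)^{2} = \frac{9}{4} \approx 2.25$)
$E r{\left(X \right)} = 13 \left(\frac{9}{4}\right)^{2} = 13 \cdot \frac{81}{16} = \frac{1053}{16}$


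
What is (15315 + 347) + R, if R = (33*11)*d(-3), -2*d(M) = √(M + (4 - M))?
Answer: 15299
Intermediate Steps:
d(M) = -1 (d(M) = -√(M + (4 - M))/2 = -√4/2 = -½*2 = -1)
R = -363 (R = (33*11)*(-1) = 363*(-1) = -363)
(15315 + 347) + R = (15315 + 347) - 363 = 15662 - 363 = 15299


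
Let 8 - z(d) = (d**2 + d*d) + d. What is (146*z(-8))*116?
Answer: -1896832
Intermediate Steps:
z(d) = 8 - d - 2*d**2 (z(d) = 8 - ((d**2 + d*d) + d) = 8 - ((d**2 + d**2) + d) = 8 - (2*d**2 + d) = 8 - (d + 2*d**2) = 8 + (-d - 2*d**2) = 8 - d - 2*d**2)
(146*z(-8))*116 = (146*(8 - 1*(-8) - 2*(-8)**2))*116 = (146*(8 + 8 - 2*64))*116 = (146*(8 + 8 - 128))*116 = (146*(-112))*116 = -16352*116 = -1896832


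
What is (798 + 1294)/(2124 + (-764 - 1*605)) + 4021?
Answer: 3037947/755 ≈ 4023.8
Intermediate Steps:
(798 + 1294)/(2124 + (-764 - 1*605)) + 4021 = 2092/(2124 + (-764 - 605)) + 4021 = 2092/(2124 - 1369) + 4021 = 2092/755 + 4021 = 3037947/755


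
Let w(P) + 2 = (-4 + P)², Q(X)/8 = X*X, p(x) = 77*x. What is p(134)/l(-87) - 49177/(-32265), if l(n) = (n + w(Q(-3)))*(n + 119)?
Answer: 746947651/468229680 ≈ 1.5953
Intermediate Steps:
Q(X) = 8*X² (Q(X) = 8*(X*X) = 8*X²)
w(P) = -2 + (-4 + P)²
l(n) = (119 + n)*(4622 + n) (l(n) = (n + (-2 + (-4 + 8*(-3)²)²))*(n + 119) = (n + (-2 + (-4 + 8*9)²))*(119 + n) = (n + (-2 + (-4 + 72)²))*(119 + n) = (n + (-2 + 68²))*(119 + n) = (n + (-2 + 4624))*(119 + n) = (n + 4622)*(119 + n) = (4622 + n)*(119 + n) = (119 + n)*(4622 + n))
p(134)/l(-87) - 49177/(-32265) = (77*134)/(550018 + (-87)² + 4741*(-87)) - 49177/(-32265) = 10318/(550018 + 7569 - 412467) - 49177*(-1/32265) = 10318/145120 + 49177/32265 = 10318*(1/145120) + 49177/32265 = 5159/72560 + 49177/32265 = 746947651/468229680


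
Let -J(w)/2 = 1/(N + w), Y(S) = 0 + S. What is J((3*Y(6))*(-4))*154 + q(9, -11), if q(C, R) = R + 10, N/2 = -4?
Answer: 57/20 ≈ 2.8500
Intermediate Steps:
N = -8 (N = 2*(-4) = -8)
Y(S) = S
q(C, R) = 10 + R
J(w) = -2/(-8 + w)
J((3*Y(6))*(-4))*154 + q(9, -11) = -2/(-8 + (3*6)*(-4))*154 + (10 - 11) = -2/(-8 + 18*(-4))*154 - 1 = -2/(-8 - 72)*154 - 1 = -2/(-80)*154 - 1 = -2*(-1/80)*154 - 1 = (1/40)*154 - 1 = 77/20 - 1 = 57/20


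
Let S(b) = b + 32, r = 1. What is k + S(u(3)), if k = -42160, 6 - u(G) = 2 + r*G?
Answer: -42127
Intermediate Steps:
u(G) = 4 - G (u(G) = 6 - (2 + 1*G) = 6 - (2 + G) = 6 + (-2 - G) = 4 - G)
S(b) = 32 + b
k + S(u(3)) = -42160 + (32 + (4 - 1*3)) = -42160 + (32 + (4 - 3)) = -42160 + (32 + 1) = -42160 + 33 = -42127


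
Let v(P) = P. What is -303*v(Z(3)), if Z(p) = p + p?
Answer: -1818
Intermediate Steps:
Z(p) = 2*p
-303*v(Z(3)) = -606*3 = -303*6 = -1818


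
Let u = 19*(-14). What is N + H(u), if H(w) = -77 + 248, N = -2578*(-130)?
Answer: 335311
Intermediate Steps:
N = 335140
u = -266
H(w) = 171
N + H(u) = 335140 + 171 = 335311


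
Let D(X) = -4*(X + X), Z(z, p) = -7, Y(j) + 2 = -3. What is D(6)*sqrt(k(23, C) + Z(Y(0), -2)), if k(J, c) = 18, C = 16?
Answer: -48*sqrt(11) ≈ -159.20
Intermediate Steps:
Y(j) = -5 (Y(j) = -2 - 3 = -5)
D(X) = -8*X
D(6)*sqrt(k(23, C) + Z(Y(0), -2)) = (-8*6)*sqrt(18 - 7) = -48*sqrt(11)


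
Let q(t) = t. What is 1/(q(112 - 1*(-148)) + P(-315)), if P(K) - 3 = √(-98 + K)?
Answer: 263/69582 - I*√413/69582 ≈ 0.0037797 - 0.00029206*I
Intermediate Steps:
P(K) = 3 + √(-98 + K)
1/(q(112 - 1*(-148)) + P(-315)) = 1/((112 - 1*(-148)) + (3 + √(-98 - 315))) = 1/((112 + 148) + (3 + √(-413))) = 1/(260 + (3 + I*√413)) = 1/(263 + I*√413)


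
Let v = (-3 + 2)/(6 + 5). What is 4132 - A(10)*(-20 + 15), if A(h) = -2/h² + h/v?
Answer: 35819/10 ≈ 3581.9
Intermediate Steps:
v = -1/11 ≈ -0.090909
A(h) = -11*h - 2/h² (A(h) = -2/h² + h/(-1/11) = -2/h² + h*(-11) = -2/h² - 11*h = -11*h - 2/h²)
4132 - A(10)*(-20 + 15) = 4132 - (-11*10 - 2/10²)*(-20 + 15) = 4132 - (-110 - 2*1/100)*(-5) = 4132 - (-110 - 1/50)*(-5) = 4132 - (-5501)*(-5)/50 = 4132 - 1*5501/10 = 4132 - 5501/10 = 35819/10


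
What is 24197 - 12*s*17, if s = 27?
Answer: 18689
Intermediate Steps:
24197 - 12*s*17 = 24197 - 12*27*17 = 24197 - 324*17 = 24197 - 1*5508 = 24197 - 5508 = 18689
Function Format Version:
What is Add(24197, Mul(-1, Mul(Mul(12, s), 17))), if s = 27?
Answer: 18689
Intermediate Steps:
Add(24197, Mul(-1, Mul(Mul(12, s), 17))) = Add(24197, Mul(-1, Mul(Mul(12, 27), 17))) = Add(24197, Mul(-1, Mul(324, 17))) = Add(24197, Mul(-1, 5508)) = Add(24197, -5508) = 18689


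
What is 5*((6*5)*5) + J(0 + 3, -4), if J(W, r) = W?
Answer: 753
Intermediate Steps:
5*((6*5)*5) + J(0 + 3, -4) = 5*((6*5)*5) + (0 + 3) = 5*(30*5) + 3 = 5*150 + 3 = 750 + 3 = 753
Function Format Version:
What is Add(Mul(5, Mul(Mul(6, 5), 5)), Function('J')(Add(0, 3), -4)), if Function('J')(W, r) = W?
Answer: 753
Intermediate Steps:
Add(Mul(5, Mul(Mul(6, 5), 5)), Function('J')(Add(0, 3), -4)) = Add(Mul(5, Mul(Mul(6, 5), 5)), Add(0, 3)) = Add(Mul(5, Mul(30, 5)), 3) = Add(Mul(5, 150), 3) = Add(750, 3) = 753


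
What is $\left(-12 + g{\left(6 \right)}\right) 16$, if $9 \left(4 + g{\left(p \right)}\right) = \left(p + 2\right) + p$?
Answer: $- \frac{2080}{9} \approx -231.11$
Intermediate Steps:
$g{\left(p \right)} = - \frac{34}{9} + \frac{2 p}{9}$ ($g{\left(p \right)} = -4 + \frac{\left(p + 2\right) + p}{9} = -4 + \frac{\left(2 + p\right) + p}{9} = -4 + \frac{2 + 2 p}{9} = -4 + \left(\frac{2}{9} + \frac{2 p}{9}\right) = - \frac{34}{9} + \frac{2 p}{9}$)
$\left(-12 + g{\left(6 \right)}\right) 16 = \left(-12 + \left(- \frac{34}{9} + \frac{2}{9} \cdot 6\right)\right) 16 = \left(-12 + \left(- \frac{34}{9} + \frac{4}{3}\right)\right) 16 = \left(-12 - \frac{22}{9}\right) 16 = \left(- \frac{130}{9}\right) 16 = - \frac{2080}{9}$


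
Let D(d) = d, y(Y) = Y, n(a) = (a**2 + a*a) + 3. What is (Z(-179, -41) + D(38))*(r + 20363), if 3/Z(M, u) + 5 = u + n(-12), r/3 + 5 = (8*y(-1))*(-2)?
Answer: 189947948/245 ≈ 7.7530e+5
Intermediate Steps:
n(a) = 3 + 2*a**2 (n(a) = (a**2 + a**2) + 3 = 2*a**2 + 3 = 3 + 2*a**2)
r = 33 (r = -15 + 3*((8*(-1))*(-2)) = -15 + 3*(-8*(-2)) = -15 + 3*16 = -15 + 48 = 33)
Z(M, u) = 3/(286 + u) (Z(M, u) = 3/(-5 + (u + (3 + 2*(-12)**2))) = 3/(-5 + (u + (3 + 2*144))) = 3/(-5 + (u + (3 + 288))) = 3/(-5 + (u + 291)) = 3/(-5 + (291 + u)) = 3/(286 + u))
(Z(-179, -41) + D(38))*(r + 20363) = (3/(286 - 41) + 38)*(33 + 20363) = (3/245 + 38)*20396 = (9313/245)*20396 = 189947948/245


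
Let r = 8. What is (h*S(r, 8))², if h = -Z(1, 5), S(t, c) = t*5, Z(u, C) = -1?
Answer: 1600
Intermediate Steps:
S(t, c) = 5*t
h = 1 (h = -1*(-1) = 1)
(h*S(r, 8))² = (1*(5*8))² = (1*40)² = 40² = 1600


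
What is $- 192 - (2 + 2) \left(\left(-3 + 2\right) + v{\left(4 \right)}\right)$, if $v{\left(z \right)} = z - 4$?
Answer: $-768$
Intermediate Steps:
$v{\left(z \right)} = -4 + z$
$- 192 - (2 + 2) \left(\left(-3 + 2\right) + v{\left(4 \right)}\right) = - 192 - (2 + 2) \left(\left(-3 + 2\right) + \left(-4 + 4\right)\right) = - 192 \left(-1\right) 4 \left(-1 + 0\right) = - 192 \left(\left(-4\right) \left(-1\right)\right) = \left(-192\right) 4 = -768$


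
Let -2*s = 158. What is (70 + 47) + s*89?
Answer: -6914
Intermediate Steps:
s = -79 (s = -½*158 = -79)
(70 + 47) + s*89 = (70 + 47) - 79*89 = 117 - 7031 = -6914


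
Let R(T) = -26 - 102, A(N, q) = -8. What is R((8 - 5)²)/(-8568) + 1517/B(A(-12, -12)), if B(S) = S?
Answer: -1624579/8568 ≈ -189.61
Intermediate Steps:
R(T) = -128
R((8 - 5)²)/(-8568) + 1517/B(A(-12, -12)) = -128/(-8568) + 1517/(-8) = -128*(-1/8568) + 1517*(-⅛) = 16/1071 - 1517/8 = -1624579/8568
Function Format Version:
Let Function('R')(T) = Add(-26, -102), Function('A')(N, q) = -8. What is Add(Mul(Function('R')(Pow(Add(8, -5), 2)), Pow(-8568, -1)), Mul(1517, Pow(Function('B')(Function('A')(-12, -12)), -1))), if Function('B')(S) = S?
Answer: Rational(-1624579, 8568) ≈ -189.61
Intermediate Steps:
Function('R')(T) = -128
Add(Mul(Function('R')(Pow(Add(8, -5), 2)), Pow(-8568, -1)), Mul(1517, Pow(Function('B')(Function('A')(-12, -12)), -1))) = Add(Mul(-128, Pow(-8568, -1)), Mul(1517, Pow(-8, -1))) = Add(Mul(-128, Rational(-1, 8568)), Mul(1517, Rational(-1, 8))) = Add(Rational(16, 1071), Rational(-1517, 8)) = Rational(-1624579, 8568)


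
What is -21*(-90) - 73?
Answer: 1817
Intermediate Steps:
-21*(-90) - 73 = 1890 - 73 = 1817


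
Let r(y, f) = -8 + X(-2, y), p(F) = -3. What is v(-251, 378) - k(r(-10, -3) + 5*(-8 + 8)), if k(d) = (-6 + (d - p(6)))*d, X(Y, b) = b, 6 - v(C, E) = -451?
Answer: 79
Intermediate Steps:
v(C, E) = 457 (v(C, E) = 6 - 1*(-451) = 6 + 451 = 457)
r(y, f) = -8 + y
k(d) = d*(-3 + d) (k(d) = (-6 + (d - 1*(-3)))*d = (-6 + (d + 3))*d = (-6 + (3 + d))*d = (-3 + d)*d = d*(-3 + d))
v(-251, 378) - k(r(-10, -3) + 5*(-8 + 8)) = 457 - ((-8 - 10) + 5*(-8 + 8))*(-3 + ((-8 - 10) + 5*(-8 + 8))) = 457 - (-18 + 5*0)*(-3 + (-18 + 5*0)) = 457 - (-18 + 0)*(-3 + (-18 + 0)) = 457 - (-18)*(-3 - 18) = 457 - (-18)*(-21) = 457 - 1*378 = 457 - 378 = 79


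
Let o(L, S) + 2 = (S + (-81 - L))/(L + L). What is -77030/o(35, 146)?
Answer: 539210/11 ≈ 49019.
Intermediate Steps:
o(L, S) = -2 + (-81 + S - L)/(2*L) (o(L, S) = -2 + (S + (-81 - L))/(L + L) = -2 + (-81 + S - L)/((2*L)) = -2 + (-81 + S - L)*(1/(2*L)) = -2 + (-81 + S - L)/(2*L))
-77030/o(35, 146) = -77030*70/(-81 + 146 - 5*35) = -77030*70/(-81 + 146 - 175) = -77030/((1/2)*(1/35)*(-110)) = -77030/(-11/7) = -77030*(-7/11) = 539210/11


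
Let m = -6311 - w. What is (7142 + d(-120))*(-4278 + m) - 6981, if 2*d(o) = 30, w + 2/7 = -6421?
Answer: -208847185/7 ≈ -2.9835e+7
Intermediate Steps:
w = -44949/7 (w = -2/7 - 6421 = -44949/7 ≈ -6421.3)
m = 772/7 (m = -6311 - 1*(-44949/7) = -6311 + 44949/7 = 772/7 ≈ 110.29)
d(o) = 15 (d(o) = (½)*30 = 15)
(7142 + d(-120))*(-4278 + m) - 6981 = (7142 + 15)*(-4278 + 772/7) - 6981 = 7157*(-29174/7) - 6981 = -208798318/7 - 6981 = -208847185/7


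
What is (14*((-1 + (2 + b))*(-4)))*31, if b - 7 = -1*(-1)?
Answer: -15624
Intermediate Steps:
b = 8 (b = 7 - 1*(-1) = 7 + 1 = 8)
(14*((-1 + (2 + b))*(-4)))*31 = (14*((-1 + (2 + 8))*(-4)))*31 = (14*((-1 + 10)*(-4)))*31 = (14*(9*(-4)))*31 = (14*(-36))*31 = -504*31 = -15624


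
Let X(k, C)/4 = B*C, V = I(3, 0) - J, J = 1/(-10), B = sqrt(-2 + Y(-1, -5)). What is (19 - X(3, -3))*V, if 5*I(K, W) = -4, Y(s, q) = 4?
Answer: -133/10 - 42*sqrt(2)/5 ≈ -25.179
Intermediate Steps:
I(K, W) = -4/5 (I(K, W) = (1/5)*(-4) = -4/5)
B = sqrt(2) (B = sqrt(-2 + 4) = sqrt(2) ≈ 1.4142)
J = -1/10 ≈ -0.10000
V = -7/10 (V = -4/5 - 1*(-1/10) = -4/5 + 1/10 = -7/10 ≈ -0.70000)
X(k, C) = 4*C*sqrt(2) (X(k, C) = 4*(sqrt(2)*C) = 4*(C*sqrt(2)) = 4*C*sqrt(2))
(19 - X(3, -3))*V = (19 - 4*(-3)*sqrt(2))*(-7/10) = (19 - (-12)*sqrt(2))*(-7/10) = (19 + 12*sqrt(2))*(-7/10) = -133/10 - 42*sqrt(2)/5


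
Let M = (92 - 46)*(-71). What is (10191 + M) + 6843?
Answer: 13768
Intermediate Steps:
M = -3266 (M = 46*(-71) = -3266)
(10191 + M) + 6843 = (10191 - 3266) + 6843 = 6925 + 6843 = 13768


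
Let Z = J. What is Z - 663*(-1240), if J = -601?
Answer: 821519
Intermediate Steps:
Z = -601
Z - 663*(-1240) = -601 - 663*(-1240) = -601 + 822120 = 821519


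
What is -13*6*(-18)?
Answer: 1404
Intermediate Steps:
-13*6*(-18) = -78*(-18) = 1404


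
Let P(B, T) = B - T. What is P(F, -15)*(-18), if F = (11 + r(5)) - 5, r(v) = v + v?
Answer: -558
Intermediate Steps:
r(v) = 2*v
F = 16 (F = (11 + 2*5) - 5 = (11 + 10) - 5 = 21 - 5 = 16)
P(F, -15)*(-18) = (16 - 1*(-15))*(-18) = (16 + 15)*(-18) = 31*(-18) = -558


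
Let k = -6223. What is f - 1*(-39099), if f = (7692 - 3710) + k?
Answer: 36858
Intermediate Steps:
f = -2241 (f = (7692 - 3710) - 6223 = 3982 - 6223 = -2241)
f - 1*(-39099) = -2241 - 1*(-39099) = -2241 + 39099 = 36858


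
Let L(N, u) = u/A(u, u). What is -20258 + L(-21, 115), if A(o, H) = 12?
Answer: -242981/12 ≈ -20248.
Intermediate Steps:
L(N, u) = u/12
-20258 + L(-21, 115) = -20258 + (1/12)*115 = -20258 + 115/12 = -242981/12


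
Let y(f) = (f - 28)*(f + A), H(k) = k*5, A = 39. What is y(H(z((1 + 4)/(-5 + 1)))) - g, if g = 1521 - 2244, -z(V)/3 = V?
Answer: 3021/16 ≈ 188.81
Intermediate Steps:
z(V) = -3*V
H(k) = 5*k
y(f) = (-28 + f)*(39 + f) (y(f) = (f - 28)*(f + 39) = (-28 + f)*(39 + f))
g = -723
y(H(z((1 + 4)/(-5 + 1)))) - g = (-1092 + (5*(-3*(1 + 4)/(-5 + 1)))² + 11*(5*(-3*(1 + 4)/(-5 + 1)))) - 1*(-723) = (-1092 + (5*(-15/(-4)))² + 11*(5*(-15/(-4)))) + 723 = (-1092 + (5*(-15*(-1)/4))² + 11*(5*(-15*(-1)/4))) + 723 = (-1092 + (5*(-3*(-5/4)))² + 11*(5*(-3*(-5/4)))) + 723 = (-1092 + (5*(15/4))² + 11*(5*(15/4))) + 723 = (-1092 + (75/4)² + 11*(75/4)) + 723 = (-1092 + 5625/16 + 825/4) + 723 = -8547/16 + 723 = 3021/16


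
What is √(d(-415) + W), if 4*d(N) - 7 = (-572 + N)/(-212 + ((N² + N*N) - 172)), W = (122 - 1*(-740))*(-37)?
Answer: I*√15101798732435706/688132 ≈ 178.58*I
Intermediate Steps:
W = -31894 (W = (122 + 740)*(-37) = 862*(-37) = -31894)
d(N) = 7/4 + (-572 + N)/(4*(-384 + 2*N²)) (d(N) = 7/4 + ((-572 + N)/(-212 + ((N² + N*N) - 172)))/4 = 7/4 + ((-572 + N)/(-212 + ((N² + N²) - 172)))/4 = 7/4 + ((-572 + N)/(-212 + (2*N² - 172)))/4 = 7/4 + ((-572 + N)/(-212 + (-172 + 2*N²)))/4 = 7/4 + ((-572 + N)/(-384 + 2*N²))/4 = 7/4 + (-572 + N)/(4*(-384 + 2*N²)))
√(d(-415) + W) = √((-3260 - 415 + 14*(-415)²)/(8*(-192 + (-415)²)) - 31894) = √((-3260 - 415 + 14*172225)/(8*(-192 + 172225)) - 31894) = √((⅛)*(-3260 - 415 + 2411150)/172033 - 31894) = √((⅛)*(1/172033)*2407475 - 31894) = √(2407475/1376264 - 31894) = √(-43892156541/1376264) = I*√15101798732435706/688132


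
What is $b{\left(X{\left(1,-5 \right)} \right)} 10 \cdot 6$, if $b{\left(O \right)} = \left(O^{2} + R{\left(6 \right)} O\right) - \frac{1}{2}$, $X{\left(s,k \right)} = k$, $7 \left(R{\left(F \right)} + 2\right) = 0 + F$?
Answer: $\frac{12690}{7} \approx 1812.9$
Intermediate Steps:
$R{\left(F \right)} = -2 + \frac{F}{7}$ ($R{\left(F \right)} = -2 + \frac{0 + F}{7} = -2 + \frac{F}{7}$)
$b{\left(O \right)} = - \frac{1}{2} + O^{2} - \frac{8 O}{7}$ ($b{\left(O \right)} = \left(O^{2} + \left(-2 + \frac{1}{7} \cdot 6\right) O\right) - \frac{1}{2} = \left(O^{2} + \left(-2 + \frac{6}{7}\right) O\right) - \frac{1}{2} = \left(O^{2} - \frac{8 O}{7}\right) - \frac{1}{2} = - \frac{1}{2} + O^{2} - \frac{8 O}{7}$)
$b{\left(X{\left(1,-5 \right)} \right)} 10 \cdot 6 = \left(- \frac{1}{2} + \left(-5\right)^{2} - - \frac{40}{7}\right) 10 \cdot 6 = \left(- \frac{1}{2} + 25 + \frac{40}{7}\right) 10 \cdot 6 = \frac{423}{14} \cdot 10 \cdot 6 = \frac{2115}{7} \cdot 6 = \frac{12690}{7}$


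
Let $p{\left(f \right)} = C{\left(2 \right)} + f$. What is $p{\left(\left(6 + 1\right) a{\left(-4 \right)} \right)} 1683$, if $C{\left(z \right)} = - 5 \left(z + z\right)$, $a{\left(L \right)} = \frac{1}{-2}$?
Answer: $- \frac{79101}{2} \approx -39551.0$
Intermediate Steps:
$a{\left(L \right)} = - \frac{1}{2}$
$C{\left(z \right)} = - 10 z$ ($C{\left(z \right)} = - 5 \cdot 2 z = - 10 z$)
$p{\left(f \right)} = -20 + f$ ($p{\left(f \right)} = \left(-10\right) 2 + f = -20 + f$)
$p{\left(\left(6 + 1\right) a{\left(-4 \right)} \right)} 1683 = \left(-20 + \left(6 + 1\right) \left(- \frac{1}{2}\right)\right) 1683 = \left(-20 + 7 \left(- \frac{1}{2}\right)\right) 1683 = \left(-20 - \frac{7}{2}\right) 1683 = \left(- \frac{47}{2}\right) 1683 = - \frac{79101}{2}$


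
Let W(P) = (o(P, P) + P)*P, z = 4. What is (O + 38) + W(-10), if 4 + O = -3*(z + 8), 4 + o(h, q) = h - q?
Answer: 138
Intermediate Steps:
o(h, q) = -4 + h - q (o(h, q) = -4 + (h - q) = -4 + h - q)
W(P) = P*(-4 + P) (W(P) = ((-4 + P - P) + P)*P = (-4 + P)*P = P*(-4 + P))
O = -40 (O = -4 - 3*(4 + 8) = -4 - 3*12 = -4 - 36 = -40)
(O + 38) + W(-10) = (-40 + 38) - 10*(-4 - 10) = -2 - 10*(-14) = -2 + 140 = 138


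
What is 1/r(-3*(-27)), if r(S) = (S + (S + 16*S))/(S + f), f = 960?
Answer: 347/486 ≈ 0.71399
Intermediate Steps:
r(S) = 18*S/(960 + S) (r(S) = (S + (S + 16*S))/(S + 960) = (S + 17*S)/(960 + S) = (18*S)/(960 + S) = 18*S/(960 + S))
1/r(-3*(-27)) = 1/(18*(-3*(-27))/(960 - 3*(-27))) = 1/(18*81/(960 + 81)) = 1/(18*81/1041) = 1/(18*81*(1/1041)) = 1/(486/347) = 347/486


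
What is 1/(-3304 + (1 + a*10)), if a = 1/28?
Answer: -14/46237 ≈ -0.00030279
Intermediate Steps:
a = 1/28 ≈ 0.035714
1/(-3304 + (1 + a*10)) = 1/(-3304 + (1 + (1/28)*10)) = 1/(-3304 + (1 + 5/14)) = 1/(-3304 + 19/14) = 1/(-46237/14) = -14/46237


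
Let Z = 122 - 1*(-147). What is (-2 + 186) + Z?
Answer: 453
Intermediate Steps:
Z = 269 (Z = 122 + 147 = 269)
(-2 + 186) + Z = (-2 + 186) + 269 = 184 + 269 = 453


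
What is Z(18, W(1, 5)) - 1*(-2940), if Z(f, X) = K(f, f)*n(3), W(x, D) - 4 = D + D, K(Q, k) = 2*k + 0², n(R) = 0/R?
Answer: 2940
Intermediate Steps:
n(R) = 0
K(Q, k) = 2*k (K(Q, k) = 2*k + 0 = 2*k)
W(x, D) = 4 + 2*D (W(x, D) = 4 + (D + D) = 4 + 2*D)
Z(f, X) = 0 (Z(f, X) = (2*f)*0 = 0)
Z(18, W(1, 5)) - 1*(-2940) = 0 - 1*(-2940) = 0 + 2940 = 2940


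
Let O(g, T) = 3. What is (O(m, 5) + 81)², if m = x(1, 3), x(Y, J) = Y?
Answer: 7056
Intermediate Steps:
m = 1
(O(m, 5) + 81)² = (3 + 81)² = 84² = 7056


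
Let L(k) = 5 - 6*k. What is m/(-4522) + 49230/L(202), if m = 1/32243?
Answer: -422227888811/10352002066 ≈ -40.787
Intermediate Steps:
m = 1/32243 ≈ 3.1014e-5
m/(-4522) + 49230/L(202) = (1/32243)/(-4522) + 49230/(5 - 6*202) = (1/32243)*(-1/4522) + 49230/(5 - 1212) = -1/145802846 + 49230/(-1207) = -1/145802846 + 49230*(-1/1207) = -1/145802846 - 49230/1207 = -422227888811/10352002066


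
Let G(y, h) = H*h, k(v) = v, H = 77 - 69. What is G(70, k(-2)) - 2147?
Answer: -2163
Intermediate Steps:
H = 8
G(y, h) = 8*h
G(70, k(-2)) - 2147 = 8*(-2) - 2147 = -16 - 2147 = -2163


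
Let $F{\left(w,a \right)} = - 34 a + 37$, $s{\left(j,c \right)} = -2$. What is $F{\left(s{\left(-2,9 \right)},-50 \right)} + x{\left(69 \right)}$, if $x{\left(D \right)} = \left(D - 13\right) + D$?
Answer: $1862$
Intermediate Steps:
$x{\left(D \right)} = -13 + 2 D$ ($x{\left(D \right)} = \left(-13 + D\right) + D = -13 + 2 D$)
$F{\left(w,a \right)} = 37 - 34 a$
$F{\left(s{\left(-2,9 \right)},-50 \right)} + x{\left(69 \right)} = \left(37 - -1700\right) + \left(-13 + 2 \cdot 69\right) = \left(37 + 1700\right) + \left(-13 + 138\right) = 1737 + 125 = 1862$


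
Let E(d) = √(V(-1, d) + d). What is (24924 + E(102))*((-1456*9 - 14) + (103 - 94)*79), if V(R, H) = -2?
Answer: -309356138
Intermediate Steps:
E(d) = √(-2 + d)
(24924 + E(102))*((-1456*9 - 14) + (103 - 94)*79) = (24924 + √(-2 + 102))*((-1456*9 - 14) + (103 - 94)*79) = (24924 + √100)*((-112*117 - 14) + 9*79) = (24924 + 10)*((-13104 - 14) + 711) = 24934*(-13118 + 711) = 24934*(-12407) = -309356138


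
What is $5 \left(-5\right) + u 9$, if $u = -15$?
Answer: $-160$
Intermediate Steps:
$5 \left(-5\right) + u 9 = 5 \left(-5\right) - 135 = -25 - 135 = -160$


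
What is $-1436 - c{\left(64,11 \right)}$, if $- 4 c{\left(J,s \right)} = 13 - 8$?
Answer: $- \frac{5739}{4} \approx -1434.8$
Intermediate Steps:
$c{\left(J,s \right)} = - \frac{5}{4}$ ($c{\left(J,s \right)} = - \frac{13 - 8}{4} = \left(- \frac{1}{4}\right) 5 = - \frac{5}{4}$)
$-1436 - c{\left(64,11 \right)} = -1436 - - \frac{5}{4} = -1436 + \frac{5}{4} = - \frac{5739}{4}$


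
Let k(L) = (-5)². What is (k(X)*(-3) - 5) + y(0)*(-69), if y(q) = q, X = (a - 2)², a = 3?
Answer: -80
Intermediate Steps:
X = 1 (X = (3 - 2)² = 1² = 1)
k(L) = 25
(k(X)*(-3) - 5) + y(0)*(-69) = (25*(-3) - 5) + 0*(-69) = (-75 - 5) + 0 = -80 + 0 = -80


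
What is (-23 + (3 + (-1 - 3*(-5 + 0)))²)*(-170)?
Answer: -45220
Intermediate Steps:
(-23 + (3 + (-1 - 3*(-5 + 0)))²)*(-170) = (-23 + (3 + (-1 - 3*(-5)))²)*(-170) = (-23 + (3 + (-1 + 15))²)*(-170) = (-23 + (3 + 14)²)*(-170) = (-23 + 17²)*(-170) = (-23 + 289)*(-170) = 266*(-170) = -45220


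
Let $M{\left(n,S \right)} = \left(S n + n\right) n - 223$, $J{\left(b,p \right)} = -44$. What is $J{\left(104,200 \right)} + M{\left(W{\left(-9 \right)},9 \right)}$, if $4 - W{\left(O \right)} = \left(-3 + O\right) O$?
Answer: $107893$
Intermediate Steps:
$W{\left(O \right)} = 4 - O \left(-3 + O\right)$ ($W{\left(O \right)} = 4 - \left(-3 + O\right) O = 4 - O \left(-3 + O\right)$)
$M{\left(n,S \right)} = -223 + n \left(n + S n\right)$ ($M{\left(n,S \right)} = \left(n + S n\right) n - 223 = n \left(n + S n\right) - 223 = -223 + n \left(n + S n\right)$)
$J{\left(104,200 \right)} + M{\left(W{\left(-9 \right)},9 \right)} = -44 + \left(-223 + \left(4 - \left(-9\right)^{2} + 3 \left(-9\right)\right)^{2} + 9 \left(4 - \left(-9\right)^{2} + 3 \left(-9\right)\right)^{2}\right) = -44 + \left(-223 + \left(4 - 81 - 27\right)^{2} + 9 \left(4 - 81 - 27\right)^{2}\right) = -44 + \left(-223 + \left(-104\right)^{2} + 9 \left(-104\right)^{2}\right) = -44 + \left(-223 + 10816 + 9 \cdot 10816\right) = -44 + \left(-223 + 10816 + 97344\right) = -44 + 107937 = 107893$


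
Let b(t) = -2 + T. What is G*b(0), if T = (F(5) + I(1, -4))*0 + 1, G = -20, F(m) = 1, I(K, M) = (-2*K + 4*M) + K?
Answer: 20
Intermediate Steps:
I(K, M) = -K + 4*M
T = 1 (T = (1 + (-1*1 + 4*(-4)))*0 + 1 = (1 + (-1 - 16))*0 + 1 = (1 - 17)*0 + 1 = -16*0 + 1 = 0 + 1 = 1)
b(t) = -1 (b(t) = -2 + 1 = -1)
G*b(0) = -20*(-1) = 20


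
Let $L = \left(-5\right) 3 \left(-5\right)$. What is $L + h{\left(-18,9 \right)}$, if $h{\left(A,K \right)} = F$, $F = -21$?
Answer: $54$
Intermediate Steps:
$L = 75$ ($L = \left(-15\right) \left(-5\right) = 75$)
$h{\left(A,K \right)} = -21$
$L + h{\left(-18,9 \right)} = 75 - 21 = 54$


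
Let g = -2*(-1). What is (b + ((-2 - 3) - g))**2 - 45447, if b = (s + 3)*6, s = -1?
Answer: -45422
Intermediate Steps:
g = 2
b = 12 (b = (-1 + 3)*6 = 2*6 = 12)
(b + ((-2 - 3) - g))**2 - 45447 = (12 + ((-2 - 3) - 1*2))**2 - 45447 = (12 + (-5 - 2))**2 - 45447 = (12 - 7)**2 - 45447 = 5**2 - 45447 = 25 - 45447 = -45422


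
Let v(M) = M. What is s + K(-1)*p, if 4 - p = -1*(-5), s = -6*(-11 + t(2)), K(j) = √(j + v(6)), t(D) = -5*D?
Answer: 126 - √5 ≈ 123.76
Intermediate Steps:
K(j) = √(6 + j) (K(j) = √(j + 6) = √(6 + j))
s = 126 (s = -6*(-11 - 5*2) = -6*(-11 - 10) = -6*(-21) = 126)
p = -1 (p = 4 - (-1)*(-5) = 4 - 1*5 = 4 - 5 = -1)
s + K(-1)*p = 126 + √(6 - 1)*(-1) = 126 + √5*(-1) = 126 - √5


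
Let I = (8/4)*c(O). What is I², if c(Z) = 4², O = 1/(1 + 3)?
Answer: 1024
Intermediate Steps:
O = ¼ (O = 1/4 = ¼ ≈ 0.25000)
c(Z) = 16
I = 32 (I = (8/4)*16 = (8*(¼))*16 = 2*16 = 32)
I² = 32² = 1024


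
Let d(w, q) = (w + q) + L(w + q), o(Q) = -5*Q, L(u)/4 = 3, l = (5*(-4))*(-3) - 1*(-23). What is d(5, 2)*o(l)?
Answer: -7885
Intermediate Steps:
l = 83 (l = -20*(-3) + 23 = 60 + 23 = 83)
L(u) = 12 (L(u) = 4*3 = 12)
d(w, q) = 12 + q + w (d(w, q) = (w + q) + 12 = (q + w) + 12 = 12 + q + w)
d(5, 2)*o(l) = (12 + 2 + 5)*(-5*83) = 19*(-415) = -7885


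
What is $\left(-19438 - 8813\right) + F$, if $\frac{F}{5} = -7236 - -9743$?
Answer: $-15716$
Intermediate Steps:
$F = 12535$ ($F = 5 \left(-7236 - -9743\right) = 5 \left(-7236 + 9743\right) = 5 \cdot 2507 = 12535$)
$\left(-19438 - 8813\right) + F = \left(-19438 - 8813\right) + 12535 = -28251 + 12535 = -15716$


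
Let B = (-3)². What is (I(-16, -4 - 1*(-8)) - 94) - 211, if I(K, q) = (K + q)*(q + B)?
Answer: -461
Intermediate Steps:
B = 9
I(K, q) = (9 + q)*(K + q) (I(K, q) = (K + q)*(q + 9) = (K + q)*(9 + q) = (9 + q)*(K + q))
(I(-16, -4 - 1*(-8)) - 94) - 211 = (((-4 - 1*(-8))² + 9*(-16) + 9*(-4 - 1*(-8)) - 16*(-4 - 1*(-8))) - 94) - 211 = (((-4 + 8)² - 144 + 9*(-4 + 8) - 16*(-4 + 8)) - 94) - 211 = ((4² - 144 + 9*4 - 16*4) - 94) - 211 = ((16 - 144 + 36 - 64) - 94) - 211 = (-156 - 94) - 211 = -250 - 211 = -461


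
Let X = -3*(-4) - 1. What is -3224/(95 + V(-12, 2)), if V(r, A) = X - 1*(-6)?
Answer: -403/14 ≈ -28.786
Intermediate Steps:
X = 11 (X = 12 - 1 = 11)
V(r, A) = 17 (V(r, A) = 11 - 1*(-6) = 11 + 6 = 17)
-3224/(95 + V(-12, 2)) = -3224/(95 + 17) = -3224/112 = -3224*1/112 = -403/14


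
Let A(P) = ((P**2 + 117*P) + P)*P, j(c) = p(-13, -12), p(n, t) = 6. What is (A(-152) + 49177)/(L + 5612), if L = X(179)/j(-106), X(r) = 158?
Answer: -2209077/16915 ≈ -130.60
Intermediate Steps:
j(c) = 6
L = 79/3 (L = 158/6 = 158*(1/6) = 79/3 ≈ 26.333)
A(P) = P*(P**2 + 118*P) (A(P) = (P**2 + 118*P)*P = P*(P**2 + 118*P))
(A(-152) + 49177)/(L + 5612) = ((-152)**2*(118 - 152) + 49177)/(79/3 + 5612) = (23104*(-34) + 49177)/(16915/3) = (-785536 + 49177)*(3/16915) = -736359*3/16915 = -2209077/16915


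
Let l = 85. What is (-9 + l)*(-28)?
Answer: -2128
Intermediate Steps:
(-9 + l)*(-28) = (-9 + 85)*(-28) = 76*(-28) = -2128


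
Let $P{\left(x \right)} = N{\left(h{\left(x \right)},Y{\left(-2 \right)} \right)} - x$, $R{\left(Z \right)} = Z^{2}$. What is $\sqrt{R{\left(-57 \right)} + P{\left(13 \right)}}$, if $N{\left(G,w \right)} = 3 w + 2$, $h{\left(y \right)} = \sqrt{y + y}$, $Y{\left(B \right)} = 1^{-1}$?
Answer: $\sqrt{3241} \approx 56.93$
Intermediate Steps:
$Y{\left(B \right)} = 1$
$h{\left(y \right)} = \sqrt{2} \sqrt{y}$ ($h{\left(y \right)} = \sqrt{2 y} = \sqrt{2} \sqrt{y}$)
$N{\left(G,w \right)} = 2 + 3 w$
$P{\left(x \right)} = 5 - x$ ($P{\left(x \right)} = \left(2 + 3 \cdot 1\right) - x = \left(2 + 3\right) - x = 5 - x$)
$\sqrt{R{\left(-57 \right)} + P{\left(13 \right)}} = \sqrt{\left(-57\right)^{2} + \left(5 - 13\right)} = \sqrt{3249 + \left(5 - 13\right)} = \sqrt{3249 - 8} = \sqrt{3241}$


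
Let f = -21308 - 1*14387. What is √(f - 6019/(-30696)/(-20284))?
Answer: I*√864884631249040900146/155659416 ≈ 188.93*I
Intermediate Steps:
f = -35695 (f = -21308 - 14387 = -35695)
√(f - 6019/(-30696)/(-20284)) = √(-35695 - 6019/(-30696)/(-20284)) = √(-35695 - 6019*(-1/30696)*(-1/20284)) = √(-35695 + (6019/30696)*(-1/20284)) = √(-35695 - 6019/622637664) = √(-22225051422499/622637664) = I*√864884631249040900146/155659416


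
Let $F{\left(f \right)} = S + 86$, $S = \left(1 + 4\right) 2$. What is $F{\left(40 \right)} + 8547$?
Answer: $8643$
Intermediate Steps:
$S = 10$ ($S = 5 \cdot 2 = 10$)
$F{\left(f \right)} = 96$ ($F{\left(f \right)} = 10 + 86 = 96$)
$F{\left(40 \right)} + 8547 = 96 + 8547 = 8643$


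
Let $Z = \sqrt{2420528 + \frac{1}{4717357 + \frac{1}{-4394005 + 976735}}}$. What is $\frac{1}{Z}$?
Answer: $\frac{\sqrt{629022509258797882959043204005518}}{39020079398834042662} \approx 0.00064275$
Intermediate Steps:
$Z = \frac{\sqrt{629022509258797882959043204005518}}{16120482555389}$ ($Z = \sqrt{2420528 + \frac{1}{4717357 + \frac{1}{-3417270}}} = \sqrt{2420528 + \frac{1}{4717357 - \frac{1}{3417270}}} = \sqrt{2420528 + \frac{1}{\frac{16120482555389}{3417270}}} = \sqrt{2420528 + \frac{3417270}{16120482555389}} = \sqrt{\frac{39020079398834042662}{16120482555389}} = \frac{\sqrt{629022509258797882959043204005518}}{16120482555389} \approx 1555.8$)
$\frac{1}{Z} = \frac{1}{\frac{1}{16120482555389} \sqrt{629022509258797882959043204005518}} = \frac{\sqrt{629022509258797882959043204005518}}{39020079398834042662}$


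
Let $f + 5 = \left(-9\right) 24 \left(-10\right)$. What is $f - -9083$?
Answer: $11238$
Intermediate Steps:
$f = 2155$ ($f = -5 + \left(-9\right) 24 \left(-10\right) = -5 - -2160 = -5 + 2160 = 2155$)
$f - -9083 = 2155 - -9083 = 2155 + 9083 = 11238$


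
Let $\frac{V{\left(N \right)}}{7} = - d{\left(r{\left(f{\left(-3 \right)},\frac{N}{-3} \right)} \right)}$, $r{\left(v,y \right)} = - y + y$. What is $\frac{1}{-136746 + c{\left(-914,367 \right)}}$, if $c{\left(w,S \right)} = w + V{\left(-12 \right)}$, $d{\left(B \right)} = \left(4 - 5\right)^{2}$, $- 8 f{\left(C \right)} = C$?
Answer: $- \frac{1}{137667} \approx -7.2639 \cdot 10^{-6}$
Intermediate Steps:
$f{\left(C \right)} = - \frac{C}{8}$
$r{\left(v,y \right)} = 0$
$d{\left(B \right)} = 1$ ($d{\left(B \right)} = \left(-1\right)^{2} = 1$)
$V{\left(N \right)} = -7$ ($V{\left(N \right)} = 7 \left(\left(-1\right) 1\right) = 7 \left(-1\right) = -7$)
$c{\left(w,S \right)} = -7 + w$ ($c{\left(w,S \right)} = w - 7 = -7 + w$)
$\frac{1}{-136746 + c{\left(-914,367 \right)}} = \frac{1}{-136746 - 921} = \frac{1}{-137667} = - \frac{1}{137667}$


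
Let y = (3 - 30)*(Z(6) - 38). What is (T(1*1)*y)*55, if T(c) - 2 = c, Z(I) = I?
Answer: 142560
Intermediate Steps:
T(c) = 2 + c
y = 864 (y = (3 - 30)*(6 - 38) = -27*(-32) = 864)
(T(1*1)*y)*55 = ((2 + 1*1)*864)*55 = ((2 + 1)*864)*55 = (3*864)*55 = 2592*55 = 142560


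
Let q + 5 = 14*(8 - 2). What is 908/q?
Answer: 908/79 ≈ 11.494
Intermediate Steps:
q = 79 (q = -5 + 14*(8 - 2) = -5 + 14*6 = -5 + 84 = 79)
908/q = 908/79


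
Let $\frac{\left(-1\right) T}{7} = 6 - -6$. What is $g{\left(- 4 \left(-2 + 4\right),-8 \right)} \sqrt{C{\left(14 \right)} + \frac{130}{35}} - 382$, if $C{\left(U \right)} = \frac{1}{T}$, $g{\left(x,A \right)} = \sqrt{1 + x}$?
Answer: $-382 + \frac{i \sqrt{933}}{6} \approx -382.0 + 5.0908 i$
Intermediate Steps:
$T = -84$ ($T = - 7 \left(6 - -6\right) = - 7 \left(6 + 6\right) = \left(-7\right) 12 = -84$)
$C{\left(U \right)} = - \frac{1}{84}$ ($C{\left(U \right)} = \frac{1}{-84} = - \frac{1}{84}$)
$g{\left(- 4 \left(-2 + 4\right),-8 \right)} \sqrt{C{\left(14 \right)} + \frac{130}{35}} - 382 = \sqrt{1 - 4 \left(-2 + 4\right)} \sqrt{- \frac{1}{84} + \frac{130}{35}} - 382 = \sqrt{1 - 8} \sqrt{- \frac{1}{84} + 130 \cdot \frac{1}{35}} - 382 = \sqrt{1 - 8} \sqrt{- \frac{1}{84} + \frac{26}{7}} - 382 = \sqrt{-7} \sqrt{\frac{311}{84}} - 382 = i \sqrt{7} \frac{\sqrt{6531}}{42} - 382 = \frac{i \sqrt{933}}{6} - 382 = -382 + \frac{i \sqrt{933}}{6}$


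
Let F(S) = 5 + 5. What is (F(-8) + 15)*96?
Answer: 2400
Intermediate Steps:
F(S) = 10
(F(-8) + 15)*96 = (10 + 15)*96 = 25*96 = 2400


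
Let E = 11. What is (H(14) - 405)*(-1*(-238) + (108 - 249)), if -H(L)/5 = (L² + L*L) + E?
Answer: -234740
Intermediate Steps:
H(L) = -55 - 10*L² (H(L) = -5*((L² + L*L) + 11) = -5*((L² + L²) + 11) = -5*(2*L² + 11) = -5*(11 + 2*L²) = -55 - 10*L²)
(H(14) - 405)*(-1*(-238) + (108 - 249)) = ((-55 - 10*14²) - 405)*(-1*(-238) + (108 - 249)) = ((-55 - 10*196) - 405)*(238 - 141) = ((-55 - 1960) - 405)*97 = (-2015 - 405)*97 = -2420*97 = -234740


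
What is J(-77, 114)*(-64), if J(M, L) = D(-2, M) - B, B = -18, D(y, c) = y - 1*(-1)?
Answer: -1088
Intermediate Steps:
D(y, c) = 1 + y (D(y, c) = y + 1 = 1 + y)
J(M, L) = 17 (J(M, L) = (1 - 2) - 1*(-18) = -1 + 18 = 17)
J(-77, 114)*(-64) = 17*(-64) = -1088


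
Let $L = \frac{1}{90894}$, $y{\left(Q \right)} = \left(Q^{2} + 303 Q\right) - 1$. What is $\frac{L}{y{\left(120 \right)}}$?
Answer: $\frac{1}{4613688546} \approx 2.1675 \cdot 10^{-10}$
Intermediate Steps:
$y{\left(Q \right)} = -1 + Q^{2} + 303 Q$
$L = \frac{1}{90894} \approx 1.1002 \cdot 10^{-5}$
$\frac{L}{y{\left(120 \right)}} = \frac{1}{90894 \left(-1 + 120^{2} + 303 \cdot 120\right)} = \frac{1}{90894 \left(-1 + 14400 + 36360\right)} = \frac{1}{90894 \cdot 50759} = \frac{1}{90894} \cdot \frac{1}{50759} = \frac{1}{4613688546}$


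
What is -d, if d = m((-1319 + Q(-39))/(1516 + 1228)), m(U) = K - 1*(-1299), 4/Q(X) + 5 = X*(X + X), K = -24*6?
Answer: -1155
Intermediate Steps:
K = -144
Q(X) = 4/(-5 + 2*X**2) (Q(X) = 4/(-5 + X*(X + X)) = 4/(-5 + X*(2*X)) = 4/(-5 + 2*X**2))
m(U) = 1155 (m(U) = -144 - 1*(-1299) = -144 + 1299 = 1155)
d = 1155
-d = -1*1155 = -1155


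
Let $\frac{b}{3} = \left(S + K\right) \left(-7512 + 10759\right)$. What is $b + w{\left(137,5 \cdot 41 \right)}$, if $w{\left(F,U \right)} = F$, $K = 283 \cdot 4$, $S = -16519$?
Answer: $-149884630$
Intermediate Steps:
$K = 1132$
$b = -149884767$ ($b = 3 \left(-16519 + 1132\right) \left(-7512 + 10759\right) = 3 \left(\left(-15387\right) 3247\right) = 3 \left(-49961589\right) = -149884767$)
$b + w{\left(137,5 \cdot 41 \right)} = -149884767 + 137 = -149884630$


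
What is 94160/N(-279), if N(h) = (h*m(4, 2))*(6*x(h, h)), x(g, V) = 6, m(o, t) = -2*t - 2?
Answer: 11770/7533 ≈ 1.5625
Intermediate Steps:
m(o, t) = -2 - 2*t
N(h) = -216*h (N(h) = (h*(-2 - 2*2))*(6*6) = (h*(-2 - 4))*36 = (h*(-6))*36 = -6*h*36 = -216*h)
94160/N(-279) = 94160/((-216*(-279))) = 94160/60264 = 94160*(1/60264) = 11770/7533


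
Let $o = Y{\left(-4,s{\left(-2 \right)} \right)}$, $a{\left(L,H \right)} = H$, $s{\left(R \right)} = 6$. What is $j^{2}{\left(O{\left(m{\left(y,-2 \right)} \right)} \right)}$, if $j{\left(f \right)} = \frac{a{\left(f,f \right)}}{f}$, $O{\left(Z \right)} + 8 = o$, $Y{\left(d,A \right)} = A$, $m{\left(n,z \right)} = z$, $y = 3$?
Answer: $1$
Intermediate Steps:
$o = 6$
$O{\left(Z \right)} = -2$ ($O{\left(Z \right)} = -8 + 6 = -2$)
$j{\left(f \right)} = 1$ ($j{\left(f \right)} = \frac{f}{f} = 1$)
$j^{2}{\left(O{\left(m{\left(y,-2 \right)} \right)} \right)} = 1^{2} = 1$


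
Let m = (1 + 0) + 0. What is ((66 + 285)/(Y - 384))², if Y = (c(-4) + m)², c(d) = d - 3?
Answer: 13689/13456 ≈ 1.0173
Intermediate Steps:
c(d) = -3 + d
m = 1 (m = 1 + 0 = 1)
Y = 36 (Y = ((-3 - 4) + 1)² = (-7 + 1)² = (-6)² = 36)
((66 + 285)/(Y - 384))² = ((66 + 285)/(36 - 384))² = (351/(-348))² = (351*(-1/348))² = (-117/116)² = 13689/13456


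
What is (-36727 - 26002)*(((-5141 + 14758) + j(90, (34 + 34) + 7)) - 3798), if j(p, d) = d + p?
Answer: -375370336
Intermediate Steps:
(-36727 - 26002)*(((-5141 + 14758) + j(90, (34 + 34) + 7)) - 3798) = (-36727 - 26002)*(((-5141 + 14758) + (((34 + 34) + 7) + 90)) - 3798) = -62729*((9617 + ((68 + 7) + 90)) - 3798) = -62729*((9617 + (75 + 90)) - 3798) = -62729*((9617 + 165) - 3798) = -62729*(9782 - 3798) = -62729*5984 = -375370336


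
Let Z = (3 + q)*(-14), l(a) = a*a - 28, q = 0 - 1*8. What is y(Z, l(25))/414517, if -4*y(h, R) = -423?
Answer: 423/1658068 ≈ 0.00025512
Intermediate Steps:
q = -8 (q = 0 - 8 = -8)
l(a) = -28 + a² (l(a) = a² - 28 = -28 + a²)
Z = 70 (Z = (3 - 8)*(-14) = -5*(-14) = 70)
y(h, R) = 423/4 (y(h, R) = -¼*(-423) = 423/4)
y(Z, l(25))/414517 = (423/4)/414517 = (423/4)*(1/414517) = 423/1658068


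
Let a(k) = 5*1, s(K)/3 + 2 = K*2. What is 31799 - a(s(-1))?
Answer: 31794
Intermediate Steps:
s(K) = -6 + 6*K (s(K) = -6 + 3*(K*2) = -6 + 3*(2*K) = -6 + 6*K)
a(k) = 5
31799 - a(s(-1)) = 31799 - 1*5 = 31799 - 5 = 31794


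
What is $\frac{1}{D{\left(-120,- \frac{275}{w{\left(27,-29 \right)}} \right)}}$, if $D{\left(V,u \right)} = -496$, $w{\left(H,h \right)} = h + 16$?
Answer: $- \frac{1}{496} \approx -0.0020161$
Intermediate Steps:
$w{\left(H,h \right)} = 16 + h$
$\frac{1}{D{\left(-120,- \frac{275}{w{\left(27,-29 \right)}} \right)}} = \frac{1}{-496} = - \frac{1}{496}$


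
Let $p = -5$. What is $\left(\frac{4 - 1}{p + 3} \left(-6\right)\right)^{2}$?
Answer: $81$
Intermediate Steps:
$\left(\frac{4 - 1}{p + 3} \left(-6\right)\right)^{2} = \left(\frac{4 - 1}{-5 + 3} \left(-6\right)\right)^{2} = \left(\frac{3}{-2} \left(-6\right)\right)^{2} = \left(3 \left(- \frac{1}{2}\right) \left(-6\right)\right)^{2} = \left(\left(- \frac{3}{2}\right) \left(-6\right)\right)^{2} = 9^{2} = 81$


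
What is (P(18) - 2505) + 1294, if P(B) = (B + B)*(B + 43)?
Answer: 985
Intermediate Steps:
P(B) = 2*B*(43 + B) (P(B) = (2*B)*(43 + B) = 2*B*(43 + B))
(P(18) - 2505) + 1294 = (2*18*(43 + 18) - 2505) + 1294 = (2*18*61 - 2505) + 1294 = (2196 - 2505) + 1294 = -309 + 1294 = 985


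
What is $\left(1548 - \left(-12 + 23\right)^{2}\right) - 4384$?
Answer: $-2957$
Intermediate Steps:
$\left(1548 - \left(-12 + 23\right)^{2}\right) - 4384 = \left(1548 - 11^{2}\right) - 4384 = \left(1548 - 121\right) - 4384 = 1427 - 4384 = -2957$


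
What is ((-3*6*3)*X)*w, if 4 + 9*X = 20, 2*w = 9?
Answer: -432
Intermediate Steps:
w = 9/2 (w = (½)*9 = 9/2 ≈ 4.5000)
X = 16/9 (X = -4/9 + (⅑)*20 = -4/9 + 20/9 = 16/9 ≈ 1.7778)
((-3*6*3)*X)*w = ((-3*6*3)*(16/9))*(9/2) = (-18*3*(16/9))*(9/2) = -54*16/9*(9/2) = -96*9/2 = -432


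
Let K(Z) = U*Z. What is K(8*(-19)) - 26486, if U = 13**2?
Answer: -52174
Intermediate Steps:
U = 169
K(Z) = 169*Z
K(8*(-19)) - 26486 = 169*(8*(-19)) - 26486 = 169*(-152) - 26486 = -25688 - 26486 = -52174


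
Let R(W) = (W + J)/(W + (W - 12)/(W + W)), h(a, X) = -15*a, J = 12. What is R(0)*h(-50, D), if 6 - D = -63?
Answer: 0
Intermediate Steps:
D = 69 (D = 6 - 1*(-63) = 6 + 63 = 69)
R(W) = (12 + W)/(W + (-12 + W)/(2*W)) (R(W) = (W + 12)/(W + (W - 12)/(W + W)) = (12 + W)/(W + (-12 + W)/((2*W))) = (12 + W)/(W + (-12 + W)*(1/(2*W))) = (12 + W)/(W + (-12 + W)/(2*W)))
R(0)*h(-50, D) = (2*0*(12 + 0)/(-12 + 0 + 2*0**2))*(-15*(-50)) = (2*0*12/(-12 + 0 + 2*0))*750 = (2*0*12/(-12 + 0 + 0))*750 = (2*0*12/(-12))*750 = (2*0*(-1/12)*12)*750 = 0*750 = 0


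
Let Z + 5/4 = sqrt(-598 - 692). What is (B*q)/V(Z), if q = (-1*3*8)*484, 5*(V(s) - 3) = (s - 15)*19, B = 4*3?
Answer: 655142400/1766333 + 42375168*I*sqrt(1290)/1766333 ≈ 370.91 + 861.66*I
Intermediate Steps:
B = 12
Z = -5/4 + I*sqrt(1290) (Z = -5/4 + sqrt(-598 - 692) = -5/4 + sqrt(-1290) = -5/4 + I*sqrt(1290) ≈ -1.25 + 35.917*I)
V(s) = -54 + 19*s/5 (V(s) = 3 + ((s - 15)*19)/5 = 3 + ((-15 + s)*19)/5 = 3 + (-285 + 19*s)/5 = 3 + (-57 + 19*s/5) = -54 + 19*s/5)
q = -11616 (q = -3*8*484 = -24*484 = -11616)
(B*q)/V(Z) = (12*(-11616))/(-54 + 19*(-5/4 + I*sqrt(1290))/5) = -139392/(-54 + (-19/4 + 19*I*sqrt(1290)/5)) = -139392/(-235/4 + 19*I*sqrt(1290)/5)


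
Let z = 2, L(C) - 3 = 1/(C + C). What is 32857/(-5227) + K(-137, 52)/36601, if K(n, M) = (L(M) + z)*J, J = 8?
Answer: -15631064474/2487074551 ≈ -6.2849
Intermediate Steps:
L(C) = 3 + 1/(2*C) (L(C) = 3 + 1/(C + C) = 3 + 1/(2*C))
K(n, M) = 40 + 4/M (K(n, M) = ((3 + 1/(2*M)) + 2)*8 = (5 + 1/(2*M))*8 = 40 + 4/M)
32857/(-5227) + K(-137, 52)/36601 = 32857/(-5227) + (40 + 4/52)/36601 = 32857*(-1/5227) + (40 + 4*(1/52))*(1/36601) = -32857/5227 + (40 + 1/13)*(1/36601) = -32857/5227 + (521/13)*(1/36601) = -32857/5227 + 521/475813 = -15631064474/2487074551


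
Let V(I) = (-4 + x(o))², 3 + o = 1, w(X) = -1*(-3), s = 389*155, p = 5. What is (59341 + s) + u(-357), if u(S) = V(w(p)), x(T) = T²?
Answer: 119636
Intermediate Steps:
s = 60295
w(X) = 3
o = -2 (o = -3 + 1 = -2)
V(I) = 0 (V(I) = (-4 + (-2)²)² = (-4 + 4)² = 0² = 0)
u(S) = 0
(59341 + s) + u(-357) = (59341 + 60295) + 0 = 119636 + 0 = 119636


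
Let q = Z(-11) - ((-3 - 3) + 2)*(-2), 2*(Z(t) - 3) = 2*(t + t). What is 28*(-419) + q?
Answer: -11759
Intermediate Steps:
Z(t) = 3 + 2*t (Z(t) = 3 + (2*(t + t))/2 = 3 + (2*(2*t))/2 = 3 + (4*t)/2 = 3 + 2*t)
q = -27 (q = (3 + 2*(-11)) - ((-3 - 3) + 2)*(-2) = (3 - 22) - (-6 + 2)*(-2) = -19 - (-4)*(-2) = -19 - 1*8 = -19 - 8 = -27)
28*(-419) + q = 28*(-419) - 27 = -11732 - 27 = -11759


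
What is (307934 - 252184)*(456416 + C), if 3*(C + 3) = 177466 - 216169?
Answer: 24725794000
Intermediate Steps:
C = -12904 (C = -3 + (177466 - 216169)/3 = -3 + (⅓)*(-38703) = -3 - 12901 = -12904)
(307934 - 252184)*(456416 + C) = (307934 - 252184)*(456416 - 12904) = 55750*443512 = 24725794000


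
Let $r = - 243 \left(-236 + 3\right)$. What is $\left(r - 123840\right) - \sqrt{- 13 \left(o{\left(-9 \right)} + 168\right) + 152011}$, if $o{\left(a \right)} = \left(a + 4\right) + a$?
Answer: $-67221 - \sqrt{150009} \approx -67608.0$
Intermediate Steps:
$o{\left(a \right)} = 4 + 2 a$ ($o{\left(a \right)} = \left(4 + a\right) + a = 4 + 2 a$)
$r = 56619$ ($r = \left(-243\right) \left(-233\right) = 56619$)
$\left(r - 123840\right) - \sqrt{- 13 \left(o{\left(-9 \right)} + 168\right) + 152011} = \left(56619 - 123840\right) - \sqrt{- 13 \left(\left(4 + 2 \left(-9\right)\right) + 168\right) + 152011} = \left(56619 - 123840\right) - \sqrt{- 13 \left(\left(4 - 18\right) + 168\right) + 152011} = -67221 - \sqrt{- 13 \left(-14 + 168\right) + 152011} = -67221 - \sqrt{\left(-13\right) 154 + 152011} = -67221 - \sqrt{-2002 + 152011} = -67221 - \sqrt{150009}$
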